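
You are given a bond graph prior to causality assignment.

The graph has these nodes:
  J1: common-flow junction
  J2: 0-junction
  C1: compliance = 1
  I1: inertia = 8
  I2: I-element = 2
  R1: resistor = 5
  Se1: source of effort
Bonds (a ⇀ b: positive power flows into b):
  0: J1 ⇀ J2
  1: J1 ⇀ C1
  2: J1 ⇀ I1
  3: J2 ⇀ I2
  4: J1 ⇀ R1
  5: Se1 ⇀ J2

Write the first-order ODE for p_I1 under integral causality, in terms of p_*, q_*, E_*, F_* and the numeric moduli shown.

dp_I1/dt = -E_Se1 - 5*p_I1/8 - q_C1

#5 stroke at J2  (Se1 (Se) sets effort on bond)
#0 stroke at J1  (common-e at J2 fixed by 5)
#3 stroke at I2  (J2 effort already set via bond 5)
#1 stroke at J1  (C1: C, integral causality)
#2 stroke at I1  (I1 integral (f out))
#4 stroke at J1  (J1: bond 2 brought flow, rest push out)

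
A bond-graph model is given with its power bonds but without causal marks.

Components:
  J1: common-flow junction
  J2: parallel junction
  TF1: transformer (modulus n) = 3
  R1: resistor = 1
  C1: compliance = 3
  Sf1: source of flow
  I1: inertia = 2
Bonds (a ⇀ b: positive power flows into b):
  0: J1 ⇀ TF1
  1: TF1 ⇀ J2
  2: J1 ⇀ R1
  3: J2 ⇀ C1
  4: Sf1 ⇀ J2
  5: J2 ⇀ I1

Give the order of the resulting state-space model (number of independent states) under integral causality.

#4 stroke at Sf1  (Sf1 (Sf) sets flow on bond)
#3 stroke at J2  (C1 integral (e out))
#1 stroke at TF1  (common-e at J2 fixed by 3)
#5 stroke at I1  (J2: bond 3 brought effort, rest push out)
#0 stroke at J1  (TF TF1: opposite of bond 1)
#2 stroke at R1  (J1 needs exactly one f-in)

2  (C1, I1 all integral)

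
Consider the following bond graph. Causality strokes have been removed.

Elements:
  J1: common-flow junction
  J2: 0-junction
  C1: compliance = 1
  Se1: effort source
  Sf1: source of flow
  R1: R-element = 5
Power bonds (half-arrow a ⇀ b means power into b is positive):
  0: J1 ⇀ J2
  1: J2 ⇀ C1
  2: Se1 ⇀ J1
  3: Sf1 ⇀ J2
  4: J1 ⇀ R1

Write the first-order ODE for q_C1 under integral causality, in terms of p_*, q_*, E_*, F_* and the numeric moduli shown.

b2 |J1  (source Se1 imposes e)
b3 |Sf1  (Sf1 (Sf) sets flow on bond)
b1 |J2  (C1: C, integral causality)
b0 |J1  (common-e at J2 fixed by 1)
b4 |R1  (closing 1-jn rule on J1)

dq_C1/dt = E_Se1/5 + F_Sf1 - q_C1/5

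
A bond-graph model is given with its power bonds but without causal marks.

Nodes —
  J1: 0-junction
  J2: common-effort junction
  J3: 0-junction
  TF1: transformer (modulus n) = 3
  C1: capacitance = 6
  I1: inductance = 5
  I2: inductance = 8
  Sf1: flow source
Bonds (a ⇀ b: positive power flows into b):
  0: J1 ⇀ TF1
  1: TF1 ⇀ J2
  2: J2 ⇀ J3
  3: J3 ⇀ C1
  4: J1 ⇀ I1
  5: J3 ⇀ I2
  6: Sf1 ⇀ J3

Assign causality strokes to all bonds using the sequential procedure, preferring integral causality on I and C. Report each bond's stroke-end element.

bond 0 →J1
bond 1 →TF1
bond 2 →J2
bond 3 →J3
bond 4 →I1
bond 5 →I2
bond 6 →Sf1

bond 6 stroke→Sf1  (source Sf1 imposes f)
bond 3 stroke→J3  (prefer integral on C1)
bond 2 stroke→J2  (0-jn J3 has e-setter on 3)
bond 5 stroke→I2  (common-e at J3 fixed by 3)
bond 1 stroke→TF1  (J2 effort already set via bond 2)
bond 0 stroke→J1  (TF1: transformer flips bond 1)
bond 4 stroke→I1  (0-jn J1 has e-setter on 0)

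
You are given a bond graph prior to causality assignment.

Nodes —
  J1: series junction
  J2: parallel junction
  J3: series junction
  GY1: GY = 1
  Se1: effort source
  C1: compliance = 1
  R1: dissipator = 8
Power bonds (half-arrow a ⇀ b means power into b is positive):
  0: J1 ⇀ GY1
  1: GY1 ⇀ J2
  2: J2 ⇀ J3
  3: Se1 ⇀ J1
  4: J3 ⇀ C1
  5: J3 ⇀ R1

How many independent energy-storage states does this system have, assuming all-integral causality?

1  (C1 all integral)

bond 3 stroke at J1  (Se1 (Se) sets effort on bond)
bond 0 stroke at GY1  (closing 1-jn rule on J1)
bond 1 stroke at GY1  (GY1 both-in/both-out from 0)
bond 2 stroke at J2  (J2 needs exactly one e-in)
bond 4 stroke at J3  (J3 flow already set via bond 2)
bond 5 stroke at J3  (1-jn J3 has f-setter on 2)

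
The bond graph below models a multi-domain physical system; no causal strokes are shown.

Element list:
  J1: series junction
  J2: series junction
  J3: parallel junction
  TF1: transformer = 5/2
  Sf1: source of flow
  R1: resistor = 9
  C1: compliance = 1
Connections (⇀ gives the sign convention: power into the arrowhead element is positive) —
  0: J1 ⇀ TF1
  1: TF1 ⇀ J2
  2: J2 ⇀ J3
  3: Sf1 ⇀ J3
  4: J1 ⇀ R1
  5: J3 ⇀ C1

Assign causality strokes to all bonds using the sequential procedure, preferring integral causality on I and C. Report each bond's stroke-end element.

b3 stroke at Sf1  (Sf1 fixes flow; stroke at Sf1)
b5 stroke at J3  (C1 integral (e out))
b2 stroke at J2  (J3: bond 5 brought effort, rest push out)
b1 stroke at TF1  (closing 1-jn rule on J2)
b0 stroke at J1  (TF TF1: opposite of bond 1)
b4 stroke at R1  (closing 1-jn rule on J1)

#0 stroke→J1
#1 stroke→TF1
#2 stroke→J2
#3 stroke→Sf1
#4 stroke→R1
#5 stroke→J3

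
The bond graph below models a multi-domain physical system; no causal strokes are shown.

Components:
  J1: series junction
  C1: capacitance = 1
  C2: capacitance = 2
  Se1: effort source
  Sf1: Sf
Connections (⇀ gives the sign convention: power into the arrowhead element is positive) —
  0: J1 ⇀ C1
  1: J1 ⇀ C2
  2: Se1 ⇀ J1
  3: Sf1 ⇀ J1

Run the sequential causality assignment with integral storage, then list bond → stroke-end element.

b0 stroke at J1
b1 stroke at J1
b2 stroke at J1
b3 stroke at Sf1

#2 |J1  (source Se1 imposes e)
#3 |Sf1  (source Sf1 imposes f)
#0 |J1  (common-f at J1 fixed by 3)
#1 |J1  (J1: bond 3 brought flow, rest push out)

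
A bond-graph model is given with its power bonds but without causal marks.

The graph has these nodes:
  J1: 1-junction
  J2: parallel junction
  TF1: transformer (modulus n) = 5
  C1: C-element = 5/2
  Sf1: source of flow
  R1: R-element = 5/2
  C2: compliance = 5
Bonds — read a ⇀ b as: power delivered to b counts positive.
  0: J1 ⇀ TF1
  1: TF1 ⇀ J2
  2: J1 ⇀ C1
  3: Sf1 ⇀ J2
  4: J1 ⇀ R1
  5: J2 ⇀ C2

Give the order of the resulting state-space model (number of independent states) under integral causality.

2  (C1, C2 all integral)

b3 |Sf1  (Sf1: flow source, stroke at near end)
b2 |J1  (C1: C, integral causality)
b5 |J2  (C2 integral (e out))
b1 |TF1  (J2 effort already set via bond 5)
b0 |J1  (TF1: transformer flips bond 1)
b4 |R1  (J1: last free bond brings flow in)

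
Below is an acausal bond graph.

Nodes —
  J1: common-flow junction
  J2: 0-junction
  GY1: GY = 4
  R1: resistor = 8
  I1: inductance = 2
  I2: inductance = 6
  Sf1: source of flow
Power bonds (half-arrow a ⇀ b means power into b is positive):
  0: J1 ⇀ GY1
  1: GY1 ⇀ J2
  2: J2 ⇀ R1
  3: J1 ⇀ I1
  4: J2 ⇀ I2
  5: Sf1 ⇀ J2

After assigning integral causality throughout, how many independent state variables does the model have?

bond 5 |Sf1  (source Sf1 imposes f)
bond 3 |I1  (I1 integral (f out))
bond 0 |J1  (J1 flow already set via bond 3)
bond 1 |J2  (GY1: gyrator matches bond 0)
bond 2 |R1  (J2 effort already set via bond 1)
bond 4 |I2  (J2 effort already set via bond 1)

2  (I1, I2 all integral)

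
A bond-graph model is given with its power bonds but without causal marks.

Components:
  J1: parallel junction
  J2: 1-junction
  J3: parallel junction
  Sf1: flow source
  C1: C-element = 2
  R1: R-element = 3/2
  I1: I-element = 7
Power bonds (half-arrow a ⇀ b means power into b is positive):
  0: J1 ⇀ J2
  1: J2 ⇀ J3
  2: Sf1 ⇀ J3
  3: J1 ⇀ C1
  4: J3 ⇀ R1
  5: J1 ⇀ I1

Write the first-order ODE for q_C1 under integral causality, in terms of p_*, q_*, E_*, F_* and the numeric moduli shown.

dq_C1/dt = F_Sf1 - p_I1/7 - q_C1/3

β2 →Sf1  (source Sf1 imposes f)
β3 →J1  (C1 outputs effort q/C1)
β0 →J2  (0-jn J1 has e-setter on 3)
β5 →I1  (common-e at J1 fixed by 3)
β1 →J3  (J2 needs exactly one f-in)
β4 →R1  (J3 effort already set via bond 1)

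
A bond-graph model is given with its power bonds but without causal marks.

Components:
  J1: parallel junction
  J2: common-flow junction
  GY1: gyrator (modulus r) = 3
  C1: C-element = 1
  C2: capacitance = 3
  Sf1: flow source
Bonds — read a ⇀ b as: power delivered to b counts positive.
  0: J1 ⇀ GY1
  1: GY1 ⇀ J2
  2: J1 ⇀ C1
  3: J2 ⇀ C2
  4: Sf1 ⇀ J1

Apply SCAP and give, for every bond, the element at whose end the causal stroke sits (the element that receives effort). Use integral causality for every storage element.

b0 stroke at GY1
b1 stroke at GY1
b2 stroke at J1
b3 stroke at J2
b4 stroke at Sf1

β4 |Sf1  (source Sf1 imposes f)
β2 |J1  (C1 integral (e out))
β0 |GY1  (0-jn J1 has e-setter on 2)
β1 |GY1  (through GY1, causality inverts; strokes same side of GY1)
β3 |J2  (J2 flow already set via bond 1)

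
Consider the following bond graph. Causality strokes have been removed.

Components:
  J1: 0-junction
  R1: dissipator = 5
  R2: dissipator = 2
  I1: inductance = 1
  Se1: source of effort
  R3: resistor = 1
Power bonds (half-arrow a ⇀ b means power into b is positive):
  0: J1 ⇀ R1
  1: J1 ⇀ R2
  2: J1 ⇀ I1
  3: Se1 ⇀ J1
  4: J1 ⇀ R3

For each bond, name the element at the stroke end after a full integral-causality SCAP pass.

bond 0 |R1
bond 1 |R2
bond 2 |I1
bond 3 |J1
bond 4 |R3

bond 3 →J1  (source Se1 imposes e)
bond 0 →R1  (common-e at J1 fixed by 3)
bond 1 →R2  (0-jn J1 has e-setter on 3)
bond 2 →I1  (J1 effort already set via bond 3)
bond 4 →R3  (common-e at J1 fixed by 3)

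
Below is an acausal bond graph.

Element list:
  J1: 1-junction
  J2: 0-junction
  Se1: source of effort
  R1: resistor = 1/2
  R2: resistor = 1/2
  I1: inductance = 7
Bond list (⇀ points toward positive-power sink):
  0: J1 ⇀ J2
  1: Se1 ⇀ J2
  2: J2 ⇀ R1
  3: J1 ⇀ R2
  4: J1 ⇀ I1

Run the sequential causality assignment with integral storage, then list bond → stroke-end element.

bond 0 →J1
bond 1 →J2
bond 2 →R1
bond 3 →J1
bond 4 →I1

#1 |J2  (source Se1 imposes e)
#0 |J1  (common-e at J2 fixed by 1)
#2 |R1  (0-jn J2 has e-setter on 1)
#4 |I1  (I1 outputs flow p/I1)
#3 |J1  (1-jn J1 has f-setter on 4)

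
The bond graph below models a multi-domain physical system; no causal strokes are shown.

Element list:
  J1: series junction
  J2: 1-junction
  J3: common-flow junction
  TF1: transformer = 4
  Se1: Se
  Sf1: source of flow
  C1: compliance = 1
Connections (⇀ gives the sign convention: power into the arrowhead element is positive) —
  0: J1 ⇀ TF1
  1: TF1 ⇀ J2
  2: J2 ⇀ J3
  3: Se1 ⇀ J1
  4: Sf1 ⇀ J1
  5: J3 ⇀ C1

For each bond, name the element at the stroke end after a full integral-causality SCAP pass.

b0 stroke→J1
b1 stroke→TF1
b2 stroke→J2
b3 stroke→J1
b4 stroke→Sf1
b5 stroke→J3

b3 →J1  (Se1 fixes effort; stroke away)
b4 →Sf1  (Sf1: flow source, stroke at near end)
b0 →J1  (J1: bond 4 brought flow, rest push out)
b1 →TF1  (TF TF1: opposite of bond 0)
b2 →J2  (J2: bond 1 brought flow, rest push out)
b5 →J3  (common-f at J3 fixed by 2)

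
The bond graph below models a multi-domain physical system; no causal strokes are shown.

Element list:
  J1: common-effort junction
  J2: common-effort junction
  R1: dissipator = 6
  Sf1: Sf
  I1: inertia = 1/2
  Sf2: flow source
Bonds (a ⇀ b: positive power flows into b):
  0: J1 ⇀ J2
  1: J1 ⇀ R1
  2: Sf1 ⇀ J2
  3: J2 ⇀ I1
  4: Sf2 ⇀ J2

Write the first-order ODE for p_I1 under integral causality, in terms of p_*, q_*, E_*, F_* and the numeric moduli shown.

dp_I1/dt = 6*F_Sf1 + 6*F_Sf2 - 12*p_I1

#2 →Sf1  (Sf1 fixes flow; stroke at Sf1)
#4 →Sf2  (source Sf2 imposes f)
#3 →I1  (I1: I, integral causality)
#0 →J2  (J2: last free bond brings effort in)
#1 →J1  (J1: last free bond brings effort in)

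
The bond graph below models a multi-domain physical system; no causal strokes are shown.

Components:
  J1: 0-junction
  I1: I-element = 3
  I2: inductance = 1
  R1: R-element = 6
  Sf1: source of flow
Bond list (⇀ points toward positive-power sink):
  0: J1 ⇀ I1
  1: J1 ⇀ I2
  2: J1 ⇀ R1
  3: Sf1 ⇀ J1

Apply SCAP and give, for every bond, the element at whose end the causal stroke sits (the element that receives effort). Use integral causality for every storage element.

b0 stroke→I1
b1 stroke→I2
b2 stroke→J1
b3 stroke→Sf1

b3 stroke→Sf1  (Sf1: flow source, stroke at near end)
b0 stroke→I1  (I1 outputs flow p/I1)
b1 stroke→I2  (prefer integral on I2)
b2 stroke→J1  (J1: last free bond brings effort in)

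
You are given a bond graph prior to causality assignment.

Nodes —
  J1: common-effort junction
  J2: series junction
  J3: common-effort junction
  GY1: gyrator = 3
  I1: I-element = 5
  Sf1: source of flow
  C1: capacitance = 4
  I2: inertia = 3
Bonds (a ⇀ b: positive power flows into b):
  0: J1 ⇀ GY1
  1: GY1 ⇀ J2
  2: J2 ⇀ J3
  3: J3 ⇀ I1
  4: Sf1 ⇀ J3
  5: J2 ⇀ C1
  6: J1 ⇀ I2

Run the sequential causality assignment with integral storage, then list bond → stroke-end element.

b4 →Sf1  (Sf1: flow source, stroke at near end)
b3 →I1  (I1: I, integral causality)
b2 →J3  (J3: last free bond brings effort in)
b1 →J2  (1-jn J2 has f-setter on 2)
b5 →J2  (J2 flow already set via bond 2)
b0 →J1  (GY1 both-in/both-out from 1)
b6 →I2  (common-e at J1 fixed by 0)

bond 0 →J1
bond 1 →J2
bond 2 →J3
bond 3 →I1
bond 4 →Sf1
bond 5 →J2
bond 6 →I2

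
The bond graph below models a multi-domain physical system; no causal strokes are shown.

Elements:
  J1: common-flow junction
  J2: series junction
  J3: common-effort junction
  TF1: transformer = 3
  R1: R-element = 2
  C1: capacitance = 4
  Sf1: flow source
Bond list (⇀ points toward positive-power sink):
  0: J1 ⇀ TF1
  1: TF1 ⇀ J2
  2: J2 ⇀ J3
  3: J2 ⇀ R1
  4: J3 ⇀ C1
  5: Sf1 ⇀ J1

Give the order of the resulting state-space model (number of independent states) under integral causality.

1  (C1 all integral)

bond 5 stroke→Sf1  (source Sf1 imposes f)
bond 0 stroke→J1  (J1 flow already set via bond 5)
bond 1 stroke→TF1  (TF1 one-in-one-out from 0)
bond 2 stroke→J2  (J2: bond 1 brought flow, rest push out)
bond 3 stroke→J2  (J2: bond 1 brought flow, rest push out)
bond 4 stroke→J3  (only one effort-in slot at J3)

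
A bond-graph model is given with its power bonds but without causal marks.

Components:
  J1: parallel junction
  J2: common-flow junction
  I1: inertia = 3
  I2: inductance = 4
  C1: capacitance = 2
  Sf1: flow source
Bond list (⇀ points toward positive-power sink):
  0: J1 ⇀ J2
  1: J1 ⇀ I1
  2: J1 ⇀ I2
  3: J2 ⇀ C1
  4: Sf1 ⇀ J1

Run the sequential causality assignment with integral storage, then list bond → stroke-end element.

#0 |J1
#1 |I1
#2 |I2
#3 |J2
#4 |Sf1

bond 4 →Sf1  (Sf1 fixes flow; stroke at Sf1)
bond 1 →I1  (I1 outputs flow p/I1)
bond 2 →I2  (prefer integral on I2)
bond 0 →J1  (J1: last free bond brings effort in)
bond 3 →J2  (1-jn J2 has f-setter on 0)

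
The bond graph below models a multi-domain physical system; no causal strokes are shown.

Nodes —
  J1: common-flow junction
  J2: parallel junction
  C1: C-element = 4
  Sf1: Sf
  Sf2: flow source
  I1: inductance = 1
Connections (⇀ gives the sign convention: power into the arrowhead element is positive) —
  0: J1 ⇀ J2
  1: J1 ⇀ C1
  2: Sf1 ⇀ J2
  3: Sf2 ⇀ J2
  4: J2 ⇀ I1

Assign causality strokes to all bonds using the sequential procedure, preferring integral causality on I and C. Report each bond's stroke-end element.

b2 →Sf1  (Sf1 (Sf) sets flow on bond)
b3 →Sf2  (Sf2 fixes flow; stroke at Sf2)
b1 →J1  (C1 outputs effort q/C1)
b0 →J2  (closing 1-jn rule on J1)
b4 →I1  (common-e at J2 fixed by 0)

#0 stroke at J2
#1 stroke at J1
#2 stroke at Sf1
#3 stroke at Sf2
#4 stroke at I1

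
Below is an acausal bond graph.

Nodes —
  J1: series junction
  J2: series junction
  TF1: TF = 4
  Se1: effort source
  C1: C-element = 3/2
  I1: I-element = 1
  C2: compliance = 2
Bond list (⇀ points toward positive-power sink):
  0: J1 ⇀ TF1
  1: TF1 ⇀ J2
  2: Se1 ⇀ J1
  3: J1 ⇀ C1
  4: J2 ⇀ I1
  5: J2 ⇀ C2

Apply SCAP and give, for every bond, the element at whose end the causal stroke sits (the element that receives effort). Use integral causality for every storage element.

#2 →J1  (Se1 fixes effort; stroke away)
#3 →J1  (C1 integral (e out))
#0 →TF1  (only one flow-in slot at J1)
#1 →J2  (TF1 one-in-one-out from 0)
#4 →I1  (I1: I, integral causality)
#5 →J2  (common-f at J2 fixed by 4)

b0 →TF1
b1 →J2
b2 →J1
b3 →J1
b4 →I1
b5 →J2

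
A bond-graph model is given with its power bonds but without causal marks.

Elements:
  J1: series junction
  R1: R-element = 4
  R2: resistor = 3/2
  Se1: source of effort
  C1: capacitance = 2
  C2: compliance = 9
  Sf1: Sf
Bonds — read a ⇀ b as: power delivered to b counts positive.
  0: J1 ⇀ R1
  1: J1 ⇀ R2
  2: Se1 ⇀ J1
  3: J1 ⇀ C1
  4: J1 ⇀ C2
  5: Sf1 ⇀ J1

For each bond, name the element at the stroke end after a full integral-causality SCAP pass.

b0 stroke at J1
b1 stroke at J1
b2 stroke at J1
b3 stroke at J1
b4 stroke at J1
b5 stroke at Sf1

β2 |J1  (Se1 (Se) sets effort on bond)
β5 |Sf1  (Sf1: flow source, stroke at near end)
β0 |J1  (J1: bond 5 brought flow, rest push out)
β1 |J1  (J1 flow already set via bond 5)
β3 |J1  (1-jn J1 has f-setter on 5)
β4 |J1  (1-jn J1 has f-setter on 5)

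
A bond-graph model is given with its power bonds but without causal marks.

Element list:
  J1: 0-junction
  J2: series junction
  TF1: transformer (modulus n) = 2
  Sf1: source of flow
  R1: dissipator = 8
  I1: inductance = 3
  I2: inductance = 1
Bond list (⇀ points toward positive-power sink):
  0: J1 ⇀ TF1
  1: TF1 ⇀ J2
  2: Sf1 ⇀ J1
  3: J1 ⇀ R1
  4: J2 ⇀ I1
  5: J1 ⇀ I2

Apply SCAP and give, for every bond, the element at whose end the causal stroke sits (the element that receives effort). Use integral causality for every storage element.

bond 0 |TF1
bond 1 |J2
bond 2 |Sf1
bond 3 |J1
bond 4 |I1
bond 5 |I2

b2 →Sf1  (Sf1 fixes flow; stroke at Sf1)
b4 →I1  (I1: I, integral causality)
b1 →J2  (common-f at J2 fixed by 4)
b0 →TF1  (TF1 one-in-one-out from 1)
b5 →I2  (I2: I, integral causality)
b3 →J1  (closing 0-jn rule on J1)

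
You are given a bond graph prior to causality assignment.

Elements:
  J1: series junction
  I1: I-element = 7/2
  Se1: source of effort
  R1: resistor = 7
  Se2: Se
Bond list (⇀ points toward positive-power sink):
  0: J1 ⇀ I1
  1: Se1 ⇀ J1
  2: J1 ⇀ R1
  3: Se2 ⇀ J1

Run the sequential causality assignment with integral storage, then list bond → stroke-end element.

β0 →I1
β1 →J1
β2 →J1
β3 →J1

b1 stroke→J1  (Se1 fixes effort; stroke away)
b3 stroke→J1  (Se2: effort source, stroke at far end)
b0 stroke→I1  (I1 outputs flow p/I1)
b2 stroke→J1  (J1 flow already set via bond 0)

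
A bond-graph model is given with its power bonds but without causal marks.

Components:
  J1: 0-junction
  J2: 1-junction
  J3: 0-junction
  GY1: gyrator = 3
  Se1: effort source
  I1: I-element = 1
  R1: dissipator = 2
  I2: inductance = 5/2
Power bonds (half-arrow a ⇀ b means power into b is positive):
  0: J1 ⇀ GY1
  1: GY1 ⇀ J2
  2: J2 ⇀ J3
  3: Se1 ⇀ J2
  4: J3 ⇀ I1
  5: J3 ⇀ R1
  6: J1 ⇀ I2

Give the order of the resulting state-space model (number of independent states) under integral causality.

b3 →J2  (Se1 (Se) sets effort on bond)
b4 →I1  (I1 integral (f out))
b6 →I2  (prefer integral on I2)
b0 →J1  (J1: last free bond brings effort in)
b1 →J2  (GY1: gyrator matches bond 0)
b2 →J3  (only one flow-in slot at J2)
b5 →R1  (common-e at J3 fixed by 2)

2  (I1, I2 all integral)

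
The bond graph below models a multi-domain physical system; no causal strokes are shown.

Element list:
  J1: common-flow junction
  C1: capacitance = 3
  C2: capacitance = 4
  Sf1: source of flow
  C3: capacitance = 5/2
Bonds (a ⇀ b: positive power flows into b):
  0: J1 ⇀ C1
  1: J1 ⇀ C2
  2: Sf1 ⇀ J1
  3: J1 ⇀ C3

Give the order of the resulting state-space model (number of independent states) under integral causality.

#2 stroke→Sf1  (Sf1 (Sf) sets flow on bond)
#0 stroke→J1  (J1 flow already set via bond 2)
#1 stroke→J1  (J1: bond 2 brought flow, rest push out)
#3 stroke→J1  (1-jn J1 has f-setter on 2)

3  (C1, C2, C3 all integral)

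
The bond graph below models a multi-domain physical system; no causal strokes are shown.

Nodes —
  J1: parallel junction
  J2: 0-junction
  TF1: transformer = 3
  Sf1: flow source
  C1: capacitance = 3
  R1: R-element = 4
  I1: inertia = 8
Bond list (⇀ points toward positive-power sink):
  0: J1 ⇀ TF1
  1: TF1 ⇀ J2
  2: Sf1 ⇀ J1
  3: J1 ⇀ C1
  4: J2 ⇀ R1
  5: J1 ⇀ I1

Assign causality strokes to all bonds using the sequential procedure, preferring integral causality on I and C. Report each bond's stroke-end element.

bond 0 →TF1
bond 1 →J2
bond 2 →Sf1
bond 3 →J1
bond 4 →R1
bond 5 →I1

β2 stroke→Sf1  (Sf1 fixes flow; stroke at Sf1)
β3 stroke→J1  (C1: C, integral causality)
β0 stroke→TF1  (0-jn J1 has e-setter on 3)
β5 stroke→I1  (0-jn J1 has e-setter on 3)
β1 stroke→J2  (TF1: transformer flips bond 0)
β4 stroke→R1  (common-e at J2 fixed by 1)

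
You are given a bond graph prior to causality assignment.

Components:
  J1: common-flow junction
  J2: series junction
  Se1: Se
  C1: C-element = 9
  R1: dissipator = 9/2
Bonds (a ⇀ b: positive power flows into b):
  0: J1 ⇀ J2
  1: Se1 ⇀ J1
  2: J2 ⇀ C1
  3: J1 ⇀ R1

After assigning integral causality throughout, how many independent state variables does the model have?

β1 |J1  (Se1 (Se) sets effort on bond)
β2 |J2  (prefer integral on C1)
β0 |J1  (J2 needs exactly one f-in)
β3 |R1  (closing 1-jn rule on J1)

1  (C1 all integral)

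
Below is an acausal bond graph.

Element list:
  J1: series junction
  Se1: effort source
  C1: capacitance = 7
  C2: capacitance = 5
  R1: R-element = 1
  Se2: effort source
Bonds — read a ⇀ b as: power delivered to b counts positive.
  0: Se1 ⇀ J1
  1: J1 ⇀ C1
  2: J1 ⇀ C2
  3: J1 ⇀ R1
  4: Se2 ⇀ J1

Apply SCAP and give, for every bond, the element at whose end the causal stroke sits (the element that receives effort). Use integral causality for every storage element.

bond 0 →J1  (Se1: effort source, stroke at far end)
bond 4 →J1  (Se2: effort source, stroke at far end)
bond 1 →J1  (C1 integral (e out))
bond 2 →J1  (prefer integral on C2)
bond 3 →R1  (only one flow-in slot at J1)

bond 0 |J1
bond 1 |J1
bond 2 |J1
bond 3 |R1
bond 4 |J1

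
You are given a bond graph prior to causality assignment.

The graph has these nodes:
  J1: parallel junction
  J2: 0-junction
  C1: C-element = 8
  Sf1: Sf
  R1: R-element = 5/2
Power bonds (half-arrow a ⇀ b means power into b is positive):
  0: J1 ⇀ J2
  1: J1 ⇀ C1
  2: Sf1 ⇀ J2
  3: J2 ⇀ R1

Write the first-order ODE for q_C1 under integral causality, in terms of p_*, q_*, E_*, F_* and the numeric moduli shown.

dq_C1/dt = F_Sf1 - q_C1/20

#2 stroke at Sf1  (Sf1 fixes flow; stroke at Sf1)
#1 stroke at J1  (C1 outputs effort q/C1)
#0 stroke at J2  (common-e at J1 fixed by 1)
#3 stroke at R1  (0-jn J2 has e-setter on 0)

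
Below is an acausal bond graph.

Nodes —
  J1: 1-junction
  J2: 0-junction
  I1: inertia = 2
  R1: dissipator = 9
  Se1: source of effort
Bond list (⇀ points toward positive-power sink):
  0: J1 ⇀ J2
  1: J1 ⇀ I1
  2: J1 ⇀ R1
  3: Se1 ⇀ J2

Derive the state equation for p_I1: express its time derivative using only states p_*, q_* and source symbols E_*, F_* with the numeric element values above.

dp_I1/dt = -E_Se1 - 9*p_I1/2

#3 stroke→J2  (Se1 (Se) sets effort on bond)
#0 stroke→J1  (J2 effort already set via bond 3)
#1 stroke→I1  (prefer integral on I1)
#2 stroke→J1  (common-f at J1 fixed by 1)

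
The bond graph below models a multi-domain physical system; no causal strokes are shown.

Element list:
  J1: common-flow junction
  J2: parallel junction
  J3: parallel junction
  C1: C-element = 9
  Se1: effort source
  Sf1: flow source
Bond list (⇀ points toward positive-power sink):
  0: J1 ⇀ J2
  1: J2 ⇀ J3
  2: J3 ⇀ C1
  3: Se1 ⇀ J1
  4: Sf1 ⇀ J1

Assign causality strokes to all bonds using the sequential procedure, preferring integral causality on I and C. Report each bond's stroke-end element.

β0 stroke at J1
β1 stroke at J2
β2 stroke at J3
β3 stroke at J1
β4 stroke at Sf1

b3 stroke at J1  (source Se1 imposes e)
b4 stroke at Sf1  (Sf1 (Sf) sets flow on bond)
b0 stroke at J1  (J1 flow already set via bond 4)
b1 stroke at J2  (only one effort-in slot at J2)
b2 stroke at J3  (closing 0-jn rule on J3)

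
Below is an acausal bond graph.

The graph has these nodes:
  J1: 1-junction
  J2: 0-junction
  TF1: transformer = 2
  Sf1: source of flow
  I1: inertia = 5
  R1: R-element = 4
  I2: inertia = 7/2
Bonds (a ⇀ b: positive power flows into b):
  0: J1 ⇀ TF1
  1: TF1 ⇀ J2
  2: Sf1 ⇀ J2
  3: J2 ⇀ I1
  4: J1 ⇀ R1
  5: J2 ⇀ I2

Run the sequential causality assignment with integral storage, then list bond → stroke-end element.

#2 |Sf1  (Sf1 (Sf) sets flow on bond)
#3 |I1  (I1 outputs flow p/I1)
#5 |I2  (I2 integral (f out))
#1 |J2  (closing 0-jn rule on J2)
#0 |TF1  (TF1: transformer flips bond 1)
#4 |J1  (common-f at J1 fixed by 0)

β0 |TF1
β1 |J2
β2 |Sf1
β3 |I1
β4 |J1
β5 |I2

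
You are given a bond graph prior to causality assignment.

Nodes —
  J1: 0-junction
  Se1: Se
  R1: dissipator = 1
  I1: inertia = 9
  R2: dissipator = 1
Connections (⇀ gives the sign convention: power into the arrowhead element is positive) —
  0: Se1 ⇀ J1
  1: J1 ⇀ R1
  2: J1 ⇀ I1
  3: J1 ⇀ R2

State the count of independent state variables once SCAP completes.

β0 stroke at J1  (Se1: effort source, stroke at far end)
β1 stroke at R1  (common-e at J1 fixed by 0)
β2 stroke at I1  (0-jn J1 has e-setter on 0)
β3 stroke at R2  (J1 effort already set via bond 0)

1  (I1 all integral)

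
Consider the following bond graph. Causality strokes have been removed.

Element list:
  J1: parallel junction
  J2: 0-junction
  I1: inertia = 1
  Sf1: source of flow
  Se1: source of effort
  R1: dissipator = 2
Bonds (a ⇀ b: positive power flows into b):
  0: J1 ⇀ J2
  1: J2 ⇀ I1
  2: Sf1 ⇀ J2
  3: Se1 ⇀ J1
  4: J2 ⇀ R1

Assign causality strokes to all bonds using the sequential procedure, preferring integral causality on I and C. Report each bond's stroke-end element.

b0 →J2
b1 →I1
b2 →Sf1
b3 →J1
b4 →R1

β2 |Sf1  (Sf1 (Sf) sets flow on bond)
β3 |J1  (Se1 (Se) sets effort on bond)
β0 |J2  (common-e at J1 fixed by 3)
β1 |I1  (common-e at J2 fixed by 0)
β4 |R1  (0-jn J2 has e-setter on 0)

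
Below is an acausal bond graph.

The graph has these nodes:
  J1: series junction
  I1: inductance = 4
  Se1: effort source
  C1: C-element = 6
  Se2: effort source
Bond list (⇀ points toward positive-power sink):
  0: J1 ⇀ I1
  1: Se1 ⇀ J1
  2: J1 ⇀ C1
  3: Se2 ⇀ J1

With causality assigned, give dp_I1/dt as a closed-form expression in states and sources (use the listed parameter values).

β1 →J1  (source Se1 imposes e)
β3 →J1  (Se2: effort source, stroke at far end)
β0 →I1  (I1 integral (f out))
β2 →J1  (1-jn J1 has f-setter on 0)

dp_I1/dt = E_Se1 + E_Se2 - q_C1/6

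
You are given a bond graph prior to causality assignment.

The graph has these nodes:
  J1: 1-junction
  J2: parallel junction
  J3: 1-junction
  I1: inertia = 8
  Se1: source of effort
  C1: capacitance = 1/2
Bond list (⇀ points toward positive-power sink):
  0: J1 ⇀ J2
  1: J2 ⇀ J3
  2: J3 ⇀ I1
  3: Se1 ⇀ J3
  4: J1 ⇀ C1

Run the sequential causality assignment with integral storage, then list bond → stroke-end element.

#3 stroke→J3  (Se1 fixes effort; stroke away)
#2 stroke→I1  (I1: I, integral causality)
#1 stroke→J3  (common-f at J3 fixed by 2)
#0 stroke→J2  (J2: last free bond brings effort in)
#4 stroke→J1  (common-f at J1 fixed by 0)

b0 →J2
b1 →J3
b2 →I1
b3 →J3
b4 →J1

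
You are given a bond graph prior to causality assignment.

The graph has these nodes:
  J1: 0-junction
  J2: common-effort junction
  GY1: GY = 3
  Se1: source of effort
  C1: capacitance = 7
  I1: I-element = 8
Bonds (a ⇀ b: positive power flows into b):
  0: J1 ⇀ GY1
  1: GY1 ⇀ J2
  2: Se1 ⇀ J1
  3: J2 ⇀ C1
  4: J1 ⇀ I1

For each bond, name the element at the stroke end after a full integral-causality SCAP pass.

bond 2 |J1  (Se1 fixes effort; stroke away)
bond 0 |GY1  (0-jn J1 has e-setter on 2)
bond 4 |I1  (0-jn J1 has e-setter on 2)
bond 1 |GY1  (GY GY1: same side as bond 0)
bond 3 |J2  (closing 0-jn rule on J2)

bond 0 stroke at GY1
bond 1 stroke at GY1
bond 2 stroke at J1
bond 3 stroke at J2
bond 4 stroke at I1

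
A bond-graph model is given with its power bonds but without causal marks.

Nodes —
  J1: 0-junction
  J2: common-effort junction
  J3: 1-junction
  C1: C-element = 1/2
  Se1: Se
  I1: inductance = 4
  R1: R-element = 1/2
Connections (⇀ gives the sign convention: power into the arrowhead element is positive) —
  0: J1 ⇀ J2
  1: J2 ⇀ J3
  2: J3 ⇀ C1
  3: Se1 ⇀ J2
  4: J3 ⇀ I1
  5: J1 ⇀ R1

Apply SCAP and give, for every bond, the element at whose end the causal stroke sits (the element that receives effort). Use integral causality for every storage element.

bond 0 stroke→J1
bond 1 stroke→J3
bond 2 stroke→J3
bond 3 stroke→J2
bond 4 stroke→I1
bond 5 stroke→R1

b3 →J2  (Se1 fixes effort; stroke away)
b0 →J1  (0-jn J2 has e-setter on 3)
b1 →J3  (common-e at J2 fixed by 3)
b5 →R1  (0-jn J1 has e-setter on 0)
b2 →J3  (C1 outputs effort q/C1)
b4 →I1  (only one flow-in slot at J3)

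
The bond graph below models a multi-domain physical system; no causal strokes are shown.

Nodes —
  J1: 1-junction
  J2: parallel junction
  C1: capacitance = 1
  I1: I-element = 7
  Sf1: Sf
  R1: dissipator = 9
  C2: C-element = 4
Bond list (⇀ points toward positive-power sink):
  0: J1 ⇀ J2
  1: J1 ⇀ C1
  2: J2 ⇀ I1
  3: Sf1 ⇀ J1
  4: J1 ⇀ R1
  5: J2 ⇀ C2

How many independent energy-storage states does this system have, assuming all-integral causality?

β3 stroke→Sf1  (Sf1 fixes flow; stroke at Sf1)
β0 stroke→J1  (J1: bond 3 brought flow, rest push out)
β1 stroke→J1  (J1: bond 3 brought flow, rest push out)
β4 stroke→J1  (J1: bond 3 brought flow, rest push out)
β2 stroke→I1  (I1: I, integral causality)
β5 stroke→J2  (closing 0-jn rule on J2)

3  (C1, C2, I1 all integral)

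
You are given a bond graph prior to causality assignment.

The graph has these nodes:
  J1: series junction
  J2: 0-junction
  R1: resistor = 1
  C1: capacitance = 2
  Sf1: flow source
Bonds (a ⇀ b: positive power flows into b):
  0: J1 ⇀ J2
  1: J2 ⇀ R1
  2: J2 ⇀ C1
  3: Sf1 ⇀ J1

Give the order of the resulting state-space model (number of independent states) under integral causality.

1  (C1 all integral)

b3 stroke at Sf1  (Sf1 fixes flow; stroke at Sf1)
b0 stroke at J1  (1-jn J1 has f-setter on 3)
b2 stroke at J2  (C1 integral (e out))
b1 stroke at R1  (0-jn J2 has e-setter on 2)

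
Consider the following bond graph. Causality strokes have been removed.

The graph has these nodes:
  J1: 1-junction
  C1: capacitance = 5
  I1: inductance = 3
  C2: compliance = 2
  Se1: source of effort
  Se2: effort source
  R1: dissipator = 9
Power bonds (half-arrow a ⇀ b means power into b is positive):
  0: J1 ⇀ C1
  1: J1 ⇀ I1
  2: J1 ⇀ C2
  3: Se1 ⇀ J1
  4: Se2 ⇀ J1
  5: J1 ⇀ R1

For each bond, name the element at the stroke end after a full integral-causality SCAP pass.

#3 stroke→J1  (Se1 (Se) sets effort on bond)
#4 stroke→J1  (Se2 fixes effort; stroke away)
#0 stroke→J1  (C1 outputs effort q/C1)
#1 stroke→I1  (prefer integral on I1)
#2 stroke→J1  (1-jn J1 has f-setter on 1)
#5 stroke→J1  (common-f at J1 fixed by 1)

bond 0 stroke at J1
bond 1 stroke at I1
bond 2 stroke at J1
bond 3 stroke at J1
bond 4 stroke at J1
bond 5 stroke at J1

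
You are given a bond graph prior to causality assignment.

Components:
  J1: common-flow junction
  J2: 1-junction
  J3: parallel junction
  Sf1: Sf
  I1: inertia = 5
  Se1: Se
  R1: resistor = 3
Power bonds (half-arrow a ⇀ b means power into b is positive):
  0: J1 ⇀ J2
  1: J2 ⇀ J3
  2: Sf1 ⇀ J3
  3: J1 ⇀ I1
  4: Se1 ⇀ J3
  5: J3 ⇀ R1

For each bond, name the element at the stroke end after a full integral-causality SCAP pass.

#2 stroke at Sf1  (Sf1: flow source, stroke at near end)
#4 stroke at J3  (source Se1 imposes e)
#1 stroke at J2  (0-jn J3 has e-setter on 4)
#5 stroke at R1  (J3: bond 4 brought effort, rest push out)
#0 stroke at J1  (only one flow-in slot at J2)
#3 stroke at I1  (J1 needs exactly one f-in)

bond 0 stroke at J1
bond 1 stroke at J2
bond 2 stroke at Sf1
bond 3 stroke at I1
bond 4 stroke at J3
bond 5 stroke at R1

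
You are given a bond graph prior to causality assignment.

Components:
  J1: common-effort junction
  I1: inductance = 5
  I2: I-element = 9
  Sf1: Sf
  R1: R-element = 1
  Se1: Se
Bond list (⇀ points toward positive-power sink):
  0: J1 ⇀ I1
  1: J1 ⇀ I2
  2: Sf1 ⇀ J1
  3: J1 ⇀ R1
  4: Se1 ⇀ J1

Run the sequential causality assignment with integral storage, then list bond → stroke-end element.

b0 |I1
b1 |I2
b2 |Sf1
b3 |R1
b4 |J1

b2 stroke→Sf1  (source Sf1 imposes f)
b4 stroke→J1  (source Se1 imposes e)
b0 stroke→I1  (0-jn J1 has e-setter on 4)
b1 stroke→I2  (0-jn J1 has e-setter on 4)
b3 stroke→R1  (J1: bond 4 brought effort, rest push out)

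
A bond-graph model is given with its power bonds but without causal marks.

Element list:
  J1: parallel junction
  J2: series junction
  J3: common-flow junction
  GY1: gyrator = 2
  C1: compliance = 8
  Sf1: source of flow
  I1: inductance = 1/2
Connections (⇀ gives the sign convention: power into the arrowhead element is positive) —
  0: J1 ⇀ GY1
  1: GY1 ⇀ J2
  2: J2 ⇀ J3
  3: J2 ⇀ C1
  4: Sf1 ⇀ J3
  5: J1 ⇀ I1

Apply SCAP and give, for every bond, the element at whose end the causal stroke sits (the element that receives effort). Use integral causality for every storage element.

β4 stroke at Sf1  (Sf1 fixes flow; stroke at Sf1)
β2 stroke at J3  (1-jn J3 has f-setter on 4)
β1 stroke at J2  (J2 flow already set via bond 2)
β3 stroke at J2  (1-jn J2 has f-setter on 2)
β0 stroke at J1  (GY1: gyrator matches bond 1)
β5 stroke at I1  (J1: bond 0 brought effort, rest push out)

#0 |J1
#1 |J2
#2 |J3
#3 |J2
#4 |Sf1
#5 |I1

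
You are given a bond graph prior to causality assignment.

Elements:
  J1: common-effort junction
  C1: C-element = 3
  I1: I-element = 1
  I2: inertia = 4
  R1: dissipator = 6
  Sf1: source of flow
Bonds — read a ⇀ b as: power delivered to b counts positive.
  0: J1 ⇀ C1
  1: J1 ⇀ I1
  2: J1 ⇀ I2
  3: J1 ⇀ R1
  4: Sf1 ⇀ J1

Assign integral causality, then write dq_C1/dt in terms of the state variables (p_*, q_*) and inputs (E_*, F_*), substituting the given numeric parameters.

#4 stroke→Sf1  (source Sf1 imposes f)
#0 stroke→J1  (C1 integral (e out))
#1 stroke→I1  (J1 effort already set via bond 0)
#2 stroke→I2  (J1 effort already set via bond 0)
#3 stroke→R1  (0-jn J1 has e-setter on 0)

dq_C1/dt = F_Sf1 - p_I1 - p_I2/4 - q_C1/18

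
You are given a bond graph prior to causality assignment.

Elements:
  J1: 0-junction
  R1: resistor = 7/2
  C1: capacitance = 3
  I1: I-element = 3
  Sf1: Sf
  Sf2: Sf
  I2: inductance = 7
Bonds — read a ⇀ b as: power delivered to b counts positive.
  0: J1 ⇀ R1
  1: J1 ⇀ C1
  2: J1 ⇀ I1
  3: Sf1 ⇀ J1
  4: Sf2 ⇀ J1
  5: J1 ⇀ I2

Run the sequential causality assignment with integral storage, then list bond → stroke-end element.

β0 |R1
β1 |J1
β2 |I1
β3 |Sf1
β4 |Sf2
β5 |I2

bond 3 |Sf1  (Sf1 fixes flow; stroke at Sf1)
bond 4 |Sf2  (Sf2 fixes flow; stroke at Sf2)
bond 1 |J1  (C1: C, integral causality)
bond 0 |R1  (common-e at J1 fixed by 1)
bond 2 |I1  (common-e at J1 fixed by 1)
bond 5 |I2  (common-e at J1 fixed by 1)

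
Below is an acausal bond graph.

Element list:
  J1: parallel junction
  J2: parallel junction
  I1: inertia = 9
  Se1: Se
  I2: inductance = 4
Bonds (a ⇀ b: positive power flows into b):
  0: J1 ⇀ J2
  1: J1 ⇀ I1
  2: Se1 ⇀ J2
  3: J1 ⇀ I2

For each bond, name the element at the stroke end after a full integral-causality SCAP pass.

b2 stroke at J2  (Se1 fixes effort; stroke away)
b0 stroke at J1  (common-e at J2 fixed by 2)
b1 stroke at I1  (J1 effort already set via bond 0)
b3 stroke at I2  (0-jn J1 has e-setter on 0)

bond 0 stroke at J1
bond 1 stroke at I1
bond 2 stroke at J2
bond 3 stroke at I2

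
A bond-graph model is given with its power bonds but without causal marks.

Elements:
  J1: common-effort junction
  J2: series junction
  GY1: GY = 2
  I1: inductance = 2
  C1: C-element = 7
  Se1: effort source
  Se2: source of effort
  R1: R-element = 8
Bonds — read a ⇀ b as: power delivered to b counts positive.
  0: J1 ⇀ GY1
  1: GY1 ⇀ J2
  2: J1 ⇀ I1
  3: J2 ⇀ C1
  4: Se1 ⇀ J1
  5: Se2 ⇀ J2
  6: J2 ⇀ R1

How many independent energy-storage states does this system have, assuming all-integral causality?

bond 4 stroke at J1  (Se1: effort source, stroke at far end)
bond 5 stroke at J2  (Se2 fixes effort; stroke away)
bond 0 stroke at GY1  (common-e at J1 fixed by 4)
bond 2 stroke at I1  (common-e at J1 fixed by 4)
bond 1 stroke at GY1  (GY1 both-in/both-out from 0)
bond 3 stroke at J2  (J2: bond 1 brought flow, rest push out)
bond 6 stroke at J2  (J2 flow already set via bond 1)

2  (C1, I1 all integral)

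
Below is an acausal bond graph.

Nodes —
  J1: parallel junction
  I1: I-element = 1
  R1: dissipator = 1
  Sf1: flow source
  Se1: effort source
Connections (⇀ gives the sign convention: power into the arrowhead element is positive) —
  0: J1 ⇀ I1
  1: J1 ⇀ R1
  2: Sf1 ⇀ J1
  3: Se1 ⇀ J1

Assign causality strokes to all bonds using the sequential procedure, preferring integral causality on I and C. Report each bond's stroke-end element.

bond 2 |Sf1  (source Sf1 imposes f)
bond 3 |J1  (Se1 (Se) sets effort on bond)
bond 0 |I1  (common-e at J1 fixed by 3)
bond 1 |R1  (common-e at J1 fixed by 3)

β0 stroke→I1
β1 stroke→R1
β2 stroke→Sf1
β3 stroke→J1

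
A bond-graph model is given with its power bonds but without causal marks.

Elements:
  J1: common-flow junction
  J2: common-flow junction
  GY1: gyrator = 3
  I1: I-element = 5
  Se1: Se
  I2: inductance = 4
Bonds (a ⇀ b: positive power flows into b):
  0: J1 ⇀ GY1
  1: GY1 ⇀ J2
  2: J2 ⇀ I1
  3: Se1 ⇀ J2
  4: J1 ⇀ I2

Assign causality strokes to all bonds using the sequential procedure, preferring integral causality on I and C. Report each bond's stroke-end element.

#3 |J2  (source Se1 imposes e)
#2 |I1  (prefer integral on I1)
#1 |J2  (J2 flow already set via bond 2)
#0 |J1  (GY1 both-in/both-out from 1)
#4 |I2  (J1 needs exactly one f-in)

b0 stroke→J1
b1 stroke→J2
b2 stroke→I1
b3 stroke→J2
b4 stroke→I2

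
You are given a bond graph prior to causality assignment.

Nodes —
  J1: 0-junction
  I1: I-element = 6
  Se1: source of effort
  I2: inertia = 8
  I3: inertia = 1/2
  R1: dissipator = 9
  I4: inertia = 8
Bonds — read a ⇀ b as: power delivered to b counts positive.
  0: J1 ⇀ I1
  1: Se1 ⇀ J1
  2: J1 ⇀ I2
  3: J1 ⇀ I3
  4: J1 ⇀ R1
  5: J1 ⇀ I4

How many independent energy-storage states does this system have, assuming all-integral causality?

β1 |J1  (Se1 (Se) sets effort on bond)
β0 |I1  (J1 effort already set via bond 1)
β2 |I2  (common-e at J1 fixed by 1)
β3 |I3  (J1 effort already set via bond 1)
β4 |R1  (common-e at J1 fixed by 1)
β5 |I4  (common-e at J1 fixed by 1)

4  (I1, I2, I3, I4 all integral)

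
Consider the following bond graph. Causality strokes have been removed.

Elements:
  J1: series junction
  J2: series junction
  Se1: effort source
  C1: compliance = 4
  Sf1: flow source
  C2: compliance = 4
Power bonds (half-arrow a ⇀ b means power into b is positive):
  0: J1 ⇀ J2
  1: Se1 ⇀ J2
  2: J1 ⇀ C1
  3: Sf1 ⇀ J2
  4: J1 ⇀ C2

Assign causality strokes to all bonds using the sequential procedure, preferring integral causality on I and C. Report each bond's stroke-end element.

bond 1 stroke→J2  (Se1 fixes effort; stroke away)
bond 3 stroke→Sf1  (source Sf1 imposes f)
bond 0 stroke→J2  (J2: bond 3 brought flow, rest push out)
bond 2 stroke→J1  (1-jn J1 has f-setter on 0)
bond 4 stroke→J1  (J1 flow already set via bond 0)

bond 0 stroke→J2
bond 1 stroke→J2
bond 2 stroke→J1
bond 3 stroke→Sf1
bond 4 stroke→J1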